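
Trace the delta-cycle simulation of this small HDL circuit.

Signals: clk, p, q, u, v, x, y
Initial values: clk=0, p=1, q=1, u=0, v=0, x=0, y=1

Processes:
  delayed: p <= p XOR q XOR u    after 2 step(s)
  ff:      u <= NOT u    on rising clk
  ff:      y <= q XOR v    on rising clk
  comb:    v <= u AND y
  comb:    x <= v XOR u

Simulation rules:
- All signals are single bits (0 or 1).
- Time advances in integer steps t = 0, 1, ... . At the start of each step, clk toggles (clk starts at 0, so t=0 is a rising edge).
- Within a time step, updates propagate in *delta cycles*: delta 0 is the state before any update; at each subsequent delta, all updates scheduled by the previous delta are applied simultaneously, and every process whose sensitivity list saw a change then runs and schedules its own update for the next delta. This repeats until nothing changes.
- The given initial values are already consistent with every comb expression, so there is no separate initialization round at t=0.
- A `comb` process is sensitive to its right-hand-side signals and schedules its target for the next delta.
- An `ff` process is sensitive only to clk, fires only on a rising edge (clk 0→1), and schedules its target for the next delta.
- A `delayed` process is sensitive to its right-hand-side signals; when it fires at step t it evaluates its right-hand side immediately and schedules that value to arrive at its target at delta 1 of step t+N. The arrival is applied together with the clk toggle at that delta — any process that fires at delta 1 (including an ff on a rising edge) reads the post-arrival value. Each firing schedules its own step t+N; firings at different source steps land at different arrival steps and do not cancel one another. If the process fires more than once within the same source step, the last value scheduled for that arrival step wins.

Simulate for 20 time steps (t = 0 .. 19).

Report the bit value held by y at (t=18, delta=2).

0

t=0 Δ0: u=0 clk=0 v=0 y=1 p=1 q=1 x=0
  Δ1: clk:0→1
  Δ2: u:0→1
  Δ3: v:0→1, x:0→1
  Δ4: x:1→0
  (4Δ to stable)
t=1 Δ0: u=1 clk=1 v=1 y=1 p=1 q=1 x=0
  Δ1: clk:1→0
  (1Δ to stable)
t=2 Δ0: u=1 clk=0 v=1 y=1 p=1 q=1 x=0
  Δ1: clk:0→1
  Δ2: u:1→0, y:1→0
  Δ3: v:1→0, x:0→1
  Δ4: x:1→0
  (4Δ to stable)
t=3 Δ0: u=0 clk=1 v=0 y=0 p=1 q=1 x=0
  Δ1: clk:1→0
  (1Δ to stable)
t=4 Δ0: u=0 clk=0 v=0 y=0 p=1 q=1 x=0
  Δ1: clk:0→1, p:1→0
  Δ2: u:0→1, y:0→1
  Δ3: v:0→1, x:0→1
  Δ4: x:1→0
  (4Δ to stable)
t=5 Δ0: u=1 clk=1 v=1 y=1 p=0 q=1 x=0
  Δ1: clk:1→0
  (1Δ to stable)
t=6 Δ0: u=1 clk=0 v=1 y=1 p=0 q=1 x=0
  Δ1: clk:0→1
  Δ2: u:1→0, y:1→0
  Δ3: v:1→0, x:0→1
  Δ4: x:1→0
  (4Δ to stable)
t=7 Δ0: u=0 clk=1 v=0 y=0 p=0 q=1 x=0
  Δ1: clk:1→0
  (1Δ to stable)
t=8 Δ0: u=0 clk=0 v=0 y=0 p=0 q=1 x=0
  Δ1: clk:0→1, p:0→1
  Δ2: u:0→1, y:0→1
  Δ3: v:0→1, x:0→1
  Δ4: x:1→0
  (4Δ to stable)
t=9 Δ0: u=1 clk=1 v=1 y=1 p=1 q=1 x=0
  Δ1: clk:1→0
  (1Δ to stable)
t=10 Δ0: u=1 clk=0 v=1 y=1 p=1 q=1 x=0
  Δ1: clk:0→1
  Δ2: u:1→0, y:1→0
  Δ3: v:1→0, x:0→1
  Δ4: x:1→0
  (4Δ to stable)
t=11 Δ0: u=0 clk=1 v=0 y=0 p=1 q=1 x=0
  Δ1: clk:1→0
  (1Δ to stable)
t=12 Δ0: u=0 clk=0 v=0 y=0 p=1 q=1 x=0
  Δ1: clk:0→1, p:1→0
  Δ2: u:0→1, y:0→1
  Δ3: v:0→1, x:0→1
  Δ4: x:1→0
  (4Δ to stable)
t=13 Δ0: u=1 clk=1 v=1 y=1 p=0 q=1 x=0
  Δ1: clk:1→0
  (1Δ to stable)
t=14 Δ0: u=1 clk=0 v=1 y=1 p=0 q=1 x=0
  Δ1: clk:0→1
  Δ2: u:1→0, y:1→0
  Δ3: v:1→0, x:0→1
  Δ4: x:1→0
  (4Δ to stable)
t=15 Δ0: u=0 clk=1 v=0 y=0 p=0 q=1 x=0
  Δ1: clk:1→0
  (1Δ to stable)
t=16 Δ0: u=0 clk=0 v=0 y=0 p=0 q=1 x=0
  Δ1: clk:0→1, p:0→1
  Δ2: u:0→1, y:0→1
  Δ3: v:0→1, x:0→1
  Δ4: x:1→0
  (4Δ to stable)
t=17 Δ0: u=1 clk=1 v=1 y=1 p=1 q=1 x=0
  Δ1: clk:1→0
  (1Δ to stable)
t=18 Δ0: u=1 clk=0 v=1 y=1 p=1 q=1 x=0
  Δ1: clk:0→1
  Δ2: u:1→0, y:1→0
  Δ3: v:1→0, x:0→1
  Δ4: x:1→0
  (4Δ to stable)
t=19 Δ0: u=0 clk=1 v=0 y=0 p=1 q=1 x=0
  Δ1: clk:1→0
  (1Δ to stable)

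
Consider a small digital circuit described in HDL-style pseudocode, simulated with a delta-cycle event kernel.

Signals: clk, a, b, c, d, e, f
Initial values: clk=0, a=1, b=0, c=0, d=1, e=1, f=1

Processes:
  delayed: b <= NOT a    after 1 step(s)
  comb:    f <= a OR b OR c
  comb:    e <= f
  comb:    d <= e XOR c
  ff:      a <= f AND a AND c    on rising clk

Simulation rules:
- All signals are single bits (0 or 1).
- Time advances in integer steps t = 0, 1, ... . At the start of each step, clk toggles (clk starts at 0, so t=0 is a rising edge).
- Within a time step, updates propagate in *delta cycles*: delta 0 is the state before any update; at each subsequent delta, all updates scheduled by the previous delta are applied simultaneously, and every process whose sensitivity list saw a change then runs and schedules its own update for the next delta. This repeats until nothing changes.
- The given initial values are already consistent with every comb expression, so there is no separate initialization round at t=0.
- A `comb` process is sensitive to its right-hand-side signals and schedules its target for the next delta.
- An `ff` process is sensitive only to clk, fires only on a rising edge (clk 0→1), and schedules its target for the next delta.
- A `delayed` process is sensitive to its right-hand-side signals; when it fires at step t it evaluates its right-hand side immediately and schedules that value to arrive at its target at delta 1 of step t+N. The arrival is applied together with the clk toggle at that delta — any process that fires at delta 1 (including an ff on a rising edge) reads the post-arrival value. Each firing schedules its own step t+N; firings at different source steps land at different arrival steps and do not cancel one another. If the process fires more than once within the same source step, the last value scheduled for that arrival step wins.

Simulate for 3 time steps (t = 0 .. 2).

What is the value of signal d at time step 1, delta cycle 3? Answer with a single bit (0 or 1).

0

t0.Δ0 c=0 a=1 b=0 d=1 e=1 f=1 clk=0
t0.Δ1 c=0 a=1 b=0 d=1 e=1 f=1 clk=1
t0.Δ2 c=0 a=0 b=0 d=1 e=1 f=1 clk=1
t0.Δ3 c=0 a=0 b=0 d=1 e=1 f=0 clk=1
t0.Δ4 c=0 a=0 b=0 d=1 e=0 f=0 clk=1
t0.Δ5 c=0 a=0 b=0 d=0 e=0 f=0 clk=1
t1.Δ0 c=0 a=0 b=0 d=0 e=0 f=0 clk=1
t1.Δ1 c=0 a=0 b=1 d=0 e=0 f=0 clk=0
t1.Δ2 c=0 a=0 b=1 d=0 e=0 f=1 clk=0
t1.Δ3 c=0 a=0 b=1 d=0 e=1 f=1 clk=0
t1.Δ4 c=0 a=0 b=1 d=1 e=1 f=1 clk=0
t2.Δ0 c=0 a=0 b=1 d=1 e=1 f=1 clk=0
t2.Δ1 c=0 a=0 b=1 d=1 e=1 f=1 clk=1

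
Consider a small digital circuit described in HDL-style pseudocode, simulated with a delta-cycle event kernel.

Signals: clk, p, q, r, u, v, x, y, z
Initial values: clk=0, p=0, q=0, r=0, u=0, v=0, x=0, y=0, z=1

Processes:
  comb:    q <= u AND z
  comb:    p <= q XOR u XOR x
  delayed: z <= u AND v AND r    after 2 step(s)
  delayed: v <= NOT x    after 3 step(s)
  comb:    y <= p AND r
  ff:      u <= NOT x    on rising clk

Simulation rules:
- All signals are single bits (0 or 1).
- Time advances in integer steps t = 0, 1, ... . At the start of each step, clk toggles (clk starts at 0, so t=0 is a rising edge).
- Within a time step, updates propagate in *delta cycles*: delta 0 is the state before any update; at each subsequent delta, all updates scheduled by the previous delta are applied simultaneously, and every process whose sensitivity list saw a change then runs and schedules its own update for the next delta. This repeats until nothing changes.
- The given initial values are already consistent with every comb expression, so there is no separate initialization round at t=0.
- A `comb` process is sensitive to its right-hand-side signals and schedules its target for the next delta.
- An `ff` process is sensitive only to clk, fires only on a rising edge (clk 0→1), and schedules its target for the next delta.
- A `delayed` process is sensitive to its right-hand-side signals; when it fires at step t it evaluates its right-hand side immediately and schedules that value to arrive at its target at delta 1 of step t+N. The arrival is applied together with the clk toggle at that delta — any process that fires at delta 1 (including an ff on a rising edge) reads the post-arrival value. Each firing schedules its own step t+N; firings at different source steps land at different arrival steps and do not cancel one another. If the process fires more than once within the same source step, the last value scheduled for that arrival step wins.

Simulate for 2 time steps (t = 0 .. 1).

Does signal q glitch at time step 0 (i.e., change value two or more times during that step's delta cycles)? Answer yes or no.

no

t=0 Δ0: u=0 q=0 y=0 x=0 r=0 v=0 clk=0 p=0 z=1
  Δ1: clk:0→1
  Δ2: u:0→1
  Δ3: q:0→1, p:0→1
  Δ4: p:1→0
  (4Δ to stable)
t=1 Δ0: u=1 q=1 y=0 x=0 r=0 v=0 clk=1 p=0 z=1
  Δ1: clk:1→0
  (1Δ to stable)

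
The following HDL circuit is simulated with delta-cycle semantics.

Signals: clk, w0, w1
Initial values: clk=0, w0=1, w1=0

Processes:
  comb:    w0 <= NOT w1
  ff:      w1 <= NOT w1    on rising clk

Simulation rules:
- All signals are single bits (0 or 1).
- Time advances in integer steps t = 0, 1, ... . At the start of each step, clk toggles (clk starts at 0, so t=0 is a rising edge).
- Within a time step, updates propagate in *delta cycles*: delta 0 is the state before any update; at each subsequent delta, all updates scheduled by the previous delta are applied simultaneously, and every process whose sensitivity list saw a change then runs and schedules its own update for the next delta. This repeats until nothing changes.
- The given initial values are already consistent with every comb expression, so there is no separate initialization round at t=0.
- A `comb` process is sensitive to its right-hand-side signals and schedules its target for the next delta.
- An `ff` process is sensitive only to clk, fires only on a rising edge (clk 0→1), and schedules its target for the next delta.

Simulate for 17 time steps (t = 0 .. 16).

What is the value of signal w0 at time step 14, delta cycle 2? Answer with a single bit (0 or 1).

t0.Δ0 w0=1 clk=0 w1=0
t0.Δ1 w0=1 clk=1 w1=0
t0.Δ2 w0=1 clk=1 w1=1
t0.Δ3 w0=0 clk=1 w1=1
t1.Δ0 w0=0 clk=1 w1=1
t1.Δ1 w0=0 clk=0 w1=1
t2.Δ0 w0=0 clk=0 w1=1
t2.Δ1 w0=0 clk=1 w1=1
t2.Δ2 w0=0 clk=1 w1=0
t2.Δ3 w0=1 clk=1 w1=0
t3.Δ0 w0=1 clk=1 w1=0
t3.Δ1 w0=1 clk=0 w1=0
t4.Δ0 w0=1 clk=0 w1=0
t4.Δ1 w0=1 clk=1 w1=0
t4.Δ2 w0=1 clk=1 w1=1
t4.Δ3 w0=0 clk=1 w1=1
t5.Δ0 w0=0 clk=1 w1=1
t5.Δ1 w0=0 clk=0 w1=1
t6.Δ0 w0=0 clk=0 w1=1
t6.Δ1 w0=0 clk=1 w1=1
t6.Δ2 w0=0 clk=1 w1=0
t6.Δ3 w0=1 clk=1 w1=0
t7.Δ0 w0=1 clk=1 w1=0
t7.Δ1 w0=1 clk=0 w1=0
t8.Δ0 w0=1 clk=0 w1=0
t8.Δ1 w0=1 clk=1 w1=0
t8.Δ2 w0=1 clk=1 w1=1
t8.Δ3 w0=0 clk=1 w1=1
t9.Δ0 w0=0 clk=1 w1=1
t9.Δ1 w0=0 clk=0 w1=1
t10.Δ0 w0=0 clk=0 w1=1
t10.Δ1 w0=0 clk=1 w1=1
t10.Δ2 w0=0 clk=1 w1=0
t10.Δ3 w0=1 clk=1 w1=0
t11.Δ0 w0=1 clk=1 w1=0
t11.Δ1 w0=1 clk=0 w1=0
t12.Δ0 w0=1 clk=0 w1=0
t12.Δ1 w0=1 clk=1 w1=0
t12.Δ2 w0=1 clk=1 w1=1
t12.Δ3 w0=0 clk=1 w1=1
t13.Δ0 w0=0 clk=1 w1=1
t13.Δ1 w0=0 clk=0 w1=1
t14.Δ0 w0=0 clk=0 w1=1
t14.Δ1 w0=0 clk=1 w1=1
t14.Δ2 w0=0 clk=1 w1=0
t14.Δ3 w0=1 clk=1 w1=0
t15.Δ0 w0=1 clk=1 w1=0
t15.Δ1 w0=1 clk=0 w1=0
t16.Δ0 w0=1 clk=0 w1=0
t16.Δ1 w0=1 clk=1 w1=0
t16.Δ2 w0=1 clk=1 w1=1
t16.Δ3 w0=0 clk=1 w1=1

0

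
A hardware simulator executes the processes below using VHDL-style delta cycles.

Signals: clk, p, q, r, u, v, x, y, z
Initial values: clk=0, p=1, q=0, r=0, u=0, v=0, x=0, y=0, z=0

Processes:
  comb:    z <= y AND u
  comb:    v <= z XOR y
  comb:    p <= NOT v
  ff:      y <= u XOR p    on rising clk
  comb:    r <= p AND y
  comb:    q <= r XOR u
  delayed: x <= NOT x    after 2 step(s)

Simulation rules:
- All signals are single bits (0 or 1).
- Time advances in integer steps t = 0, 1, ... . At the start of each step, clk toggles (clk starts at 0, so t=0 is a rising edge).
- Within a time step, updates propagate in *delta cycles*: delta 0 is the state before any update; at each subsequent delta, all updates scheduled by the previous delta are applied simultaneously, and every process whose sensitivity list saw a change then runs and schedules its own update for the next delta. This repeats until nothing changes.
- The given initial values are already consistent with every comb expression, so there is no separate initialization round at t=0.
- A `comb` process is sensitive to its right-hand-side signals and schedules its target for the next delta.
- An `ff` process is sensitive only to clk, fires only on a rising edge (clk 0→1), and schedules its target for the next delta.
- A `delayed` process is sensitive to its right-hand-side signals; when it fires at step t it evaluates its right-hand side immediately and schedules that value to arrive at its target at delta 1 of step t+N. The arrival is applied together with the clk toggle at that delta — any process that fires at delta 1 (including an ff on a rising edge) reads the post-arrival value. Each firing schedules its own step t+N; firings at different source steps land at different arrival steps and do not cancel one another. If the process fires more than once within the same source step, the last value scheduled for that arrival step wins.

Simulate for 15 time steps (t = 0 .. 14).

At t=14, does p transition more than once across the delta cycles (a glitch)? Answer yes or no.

t=0 Δ0: z=0 v=0 p=1 q=0 u=0 r=0 clk=0 x=0 y=0
  Δ1: clk:0→1
  Δ2: y:0→1
  Δ3: v:0→1, r:0→1
  Δ4: p:1→0, q:0→1
  Δ5: r:1→0
  Δ6: q:1→0
  (6Δ to stable)
t=1 Δ0: z=0 v=1 p=0 q=0 u=0 r=0 clk=1 x=0 y=1
  Δ1: clk:1→0
  (1Δ to stable)
t=2 Δ0: z=0 v=1 p=0 q=0 u=0 r=0 clk=0 x=0 y=1
  Δ1: clk:0→1
  Δ2: y:1→0
  Δ3: v:1→0
  Δ4: p:0→1
  (4Δ to stable)
t=3 Δ0: z=0 v=0 p=1 q=0 u=0 r=0 clk=1 x=0 y=0
  Δ1: clk:1→0
  (1Δ to stable)
t=4 Δ0: z=0 v=0 p=1 q=0 u=0 r=0 clk=0 x=0 y=0
  Δ1: clk:0→1
  Δ2: y:0→1
  Δ3: v:0→1, r:0→1
  Δ4: p:1→0, q:0→1
  Δ5: r:1→0
  Δ6: q:1→0
  (6Δ to stable)
t=5 Δ0: z=0 v=1 p=0 q=0 u=0 r=0 clk=1 x=0 y=1
  Δ1: clk:1→0
  (1Δ to stable)
t=6 Δ0: z=0 v=1 p=0 q=0 u=0 r=0 clk=0 x=0 y=1
  Δ1: clk:0→1
  Δ2: y:1→0
  Δ3: v:1→0
  Δ4: p:0→1
  (4Δ to stable)
t=7 Δ0: z=0 v=0 p=1 q=0 u=0 r=0 clk=1 x=0 y=0
  Δ1: clk:1→0
  (1Δ to stable)
t=8 Δ0: z=0 v=0 p=1 q=0 u=0 r=0 clk=0 x=0 y=0
  Δ1: clk:0→1
  Δ2: y:0→1
  Δ3: v:0→1, r:0→1
  Δ4: p:1→0, q:0→1
  Δ5: r:1→0
  Δ6: q:1→0
  (6Δ to stable)
t=9 Δ0: z=0 v=1 p=0 q=0 u=0 r=0 clk=1 x=0 y=1
  Δ1: clk:1→0
  (1Δ to stable)
t=10 Δ0: z=0 v=1 p=0 q=0 u=0 r=0 clk=0 x=0 y=1
  Δ1: clk:0→1
  Δ2: y:1→0
  Δ3: v:1→0
  Δ4: p:0→1
  (4Δ to stable)
t=11 Δ0: z=0 v=0 p=1 q=0 u=0 r=0 clk=1 x=0 y=0
  Δ1: clk:1→0
  (1Δ to stable)
t=12 Δ0: z=0 v=0 p=1 q=0 u=0 r=0 clk=0 x=0 y=0
  Δ1: clk:0→1
  Δ2: y:0→1
  Δ3: v:0→1, r:0→1
  Δ4: p:1→0, q:0→1
  Δ5: r:1→0
  Δ6: q:1→0
  (6Δ to stable)
t=13 Δ0: z=0 v=1 p=0 q=0 u=0 r=0 clk=1 x=0 y=1
  Δ1: clk:1→0
  (1Δ to stable)
t=14 Δ0: z=0 v=1 p=0 q=0 u=0 r=0 clk=0 x=0 y=1
  Δ1: clk:0→1
  Δ2: y:1→0
  Δ3: v:1→0
  Δ4: p:0→1
  (4Δ to stable)

no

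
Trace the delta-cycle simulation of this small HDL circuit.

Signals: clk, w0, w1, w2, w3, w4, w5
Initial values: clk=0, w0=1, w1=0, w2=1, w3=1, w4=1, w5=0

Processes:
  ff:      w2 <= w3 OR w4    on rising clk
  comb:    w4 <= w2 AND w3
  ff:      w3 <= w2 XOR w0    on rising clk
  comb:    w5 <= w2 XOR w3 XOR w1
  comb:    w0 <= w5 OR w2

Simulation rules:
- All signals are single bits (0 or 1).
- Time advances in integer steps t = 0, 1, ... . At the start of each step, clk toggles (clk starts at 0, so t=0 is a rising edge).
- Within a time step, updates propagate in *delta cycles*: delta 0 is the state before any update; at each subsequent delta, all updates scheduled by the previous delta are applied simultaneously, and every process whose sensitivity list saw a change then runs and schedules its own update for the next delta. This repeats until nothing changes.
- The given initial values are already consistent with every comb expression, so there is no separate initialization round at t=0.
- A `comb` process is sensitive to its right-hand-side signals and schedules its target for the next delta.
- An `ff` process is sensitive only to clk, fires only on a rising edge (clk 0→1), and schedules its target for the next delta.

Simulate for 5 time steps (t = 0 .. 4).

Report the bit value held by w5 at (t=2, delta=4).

t0.Δ0 w4=1 w5=0 clk=0 w2=1 w0=1 w3=1 w1=0
t0.Δ1 w4=1 w5=0 clk=1 w2=1 w0=1 w3=1 w1=0
t0.Δ2 w4=1 w5=0 clk=1 w2=1 w0=1 w3=0 w1=0
t0.Δ3 w4=0 w5=1 clk=1 w2=1 w0=1 w3=0 w1=0
t1.Δ0 w4=0 w5=1 clk=1 w2=1 w0=1 w3=0 w1=0
t1.Δ1 w4=0 w5=1 clk=0 w2=1 w0=1 w3=0 w1=0
t2.Δ0 w4=0 w5=1 clk=0 w2=1 w0=1 w3=0 w1=0
t2.Δ1 w4=0 w5=1 clk=1 w2=1 w0=1 w3=0 w1=0
t2.Δ2 w4=0 w5=1 clk=1 w2=0 w0=1 w3=0 w1=0
t2.Δ3 w4=0 w5=0 clk=1 w2=0 w0=1 w3=0 w1=0
t2.Δ4 w4=0 w5=0 clk=1 w2=0 w0=0 w3=0 w1=0
t3.Δ0 w4=0 w5=0 clk=1 w2=0 w0=0 w3=0 w1=0
t3.Δ1 w4=0 w5=0 clk=0 w2=0 w0=0 w3=0 w1=0
t4.Δ0 w4=0 w5=0 clk=0 w2=0 w0=0 w3=0 w1=0
t4.Δ1 w4=0 w5=0 clk=1 w2=0 w0=0 w3=0 w1=0

0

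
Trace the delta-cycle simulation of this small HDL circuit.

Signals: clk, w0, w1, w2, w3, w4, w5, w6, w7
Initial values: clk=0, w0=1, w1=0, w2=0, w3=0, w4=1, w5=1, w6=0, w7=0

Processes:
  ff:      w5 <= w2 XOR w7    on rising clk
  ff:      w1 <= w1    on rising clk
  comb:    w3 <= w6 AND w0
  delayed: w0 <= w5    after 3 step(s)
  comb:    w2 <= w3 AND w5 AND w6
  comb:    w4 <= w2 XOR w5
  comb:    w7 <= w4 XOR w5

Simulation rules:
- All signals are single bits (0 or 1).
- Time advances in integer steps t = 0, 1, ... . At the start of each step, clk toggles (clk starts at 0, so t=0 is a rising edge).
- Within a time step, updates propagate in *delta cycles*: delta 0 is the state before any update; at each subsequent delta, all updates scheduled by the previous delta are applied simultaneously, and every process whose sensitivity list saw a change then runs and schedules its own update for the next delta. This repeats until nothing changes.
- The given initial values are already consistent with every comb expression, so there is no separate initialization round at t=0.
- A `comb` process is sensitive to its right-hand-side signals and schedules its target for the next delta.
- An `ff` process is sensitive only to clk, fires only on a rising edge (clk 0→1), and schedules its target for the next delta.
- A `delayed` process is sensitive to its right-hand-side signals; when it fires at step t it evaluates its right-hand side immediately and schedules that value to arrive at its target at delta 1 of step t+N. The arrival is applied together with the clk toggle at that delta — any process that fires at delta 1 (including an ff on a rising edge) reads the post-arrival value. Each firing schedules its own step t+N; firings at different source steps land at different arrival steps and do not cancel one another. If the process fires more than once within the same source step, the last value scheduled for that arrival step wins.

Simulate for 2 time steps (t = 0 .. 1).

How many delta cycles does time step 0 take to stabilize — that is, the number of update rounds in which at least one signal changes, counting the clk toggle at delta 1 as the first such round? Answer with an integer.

4

[bits: clk,w3,w0,w4,w2,w7,w1,w6,w5]
t=0: Δ0=001100001 Δ1=101100001 Δ2=101100000 Δ3=101001000 Δ4=101000000 | 4Δ
t=1: Δ0=101000000 Δ1=001000000 | 1Δ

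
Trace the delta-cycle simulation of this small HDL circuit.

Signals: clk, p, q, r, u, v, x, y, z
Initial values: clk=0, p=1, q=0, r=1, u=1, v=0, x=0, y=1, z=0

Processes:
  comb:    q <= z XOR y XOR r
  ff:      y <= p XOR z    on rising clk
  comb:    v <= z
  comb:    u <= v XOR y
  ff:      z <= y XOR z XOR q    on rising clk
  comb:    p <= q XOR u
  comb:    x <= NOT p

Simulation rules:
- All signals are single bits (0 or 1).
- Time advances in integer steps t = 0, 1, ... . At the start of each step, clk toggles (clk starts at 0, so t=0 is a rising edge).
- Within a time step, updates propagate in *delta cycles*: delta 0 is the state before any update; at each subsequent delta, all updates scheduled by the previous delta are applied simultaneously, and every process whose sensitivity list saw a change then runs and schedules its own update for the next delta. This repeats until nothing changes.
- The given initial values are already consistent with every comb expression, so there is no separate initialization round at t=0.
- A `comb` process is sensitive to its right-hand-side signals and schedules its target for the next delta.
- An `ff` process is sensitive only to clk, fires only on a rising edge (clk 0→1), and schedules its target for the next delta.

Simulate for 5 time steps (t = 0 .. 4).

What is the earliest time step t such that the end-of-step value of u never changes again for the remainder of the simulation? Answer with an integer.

2

[bits: u,v,clk,p,x,y,q,z,r]
t=0: Δ0=100101001 Δ1=101101001 Δ2=101101011 Δ3=111101111 Δ4=011001111 Δ5=011111111 Δ6=011101111 | 6Δ
t=1: Δ0=011101111 Δ1=010101111 | 1Δ
t=2: Δ0=010101111 Δ1=011101111 Δ2=011100111 Δ3=111100011 | 3Δ
t=3: Δ0=111100011 Δ1=110100011 | 1Δ
t=4: Δ0=110100011 Δ1=111100011 | 1Δ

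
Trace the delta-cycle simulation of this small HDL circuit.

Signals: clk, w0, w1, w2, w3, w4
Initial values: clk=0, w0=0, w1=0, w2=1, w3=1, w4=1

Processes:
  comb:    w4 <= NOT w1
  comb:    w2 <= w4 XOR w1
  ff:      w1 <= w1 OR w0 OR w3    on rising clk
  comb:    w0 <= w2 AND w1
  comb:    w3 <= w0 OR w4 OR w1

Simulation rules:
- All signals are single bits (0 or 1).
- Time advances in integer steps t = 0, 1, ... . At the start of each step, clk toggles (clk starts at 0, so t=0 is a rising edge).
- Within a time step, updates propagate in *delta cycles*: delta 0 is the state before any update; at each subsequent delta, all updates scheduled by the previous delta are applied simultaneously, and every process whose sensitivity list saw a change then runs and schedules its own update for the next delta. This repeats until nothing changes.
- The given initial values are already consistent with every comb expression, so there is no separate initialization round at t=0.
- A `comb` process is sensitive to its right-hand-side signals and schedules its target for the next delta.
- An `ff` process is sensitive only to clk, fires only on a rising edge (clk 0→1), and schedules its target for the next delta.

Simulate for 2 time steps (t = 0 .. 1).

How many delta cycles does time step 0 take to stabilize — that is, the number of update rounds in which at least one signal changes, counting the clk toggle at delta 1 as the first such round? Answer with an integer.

5

[bits: clk,w2,w4,w3,w0,w1]
t=0: Δ0=011100 Δ1=111100 Δ2=111101 Δ3=100111 Δ4=110101 Δ5=110111 | 5Δ
t=1: Δ0=110111 Δ1=010111 | 1Δ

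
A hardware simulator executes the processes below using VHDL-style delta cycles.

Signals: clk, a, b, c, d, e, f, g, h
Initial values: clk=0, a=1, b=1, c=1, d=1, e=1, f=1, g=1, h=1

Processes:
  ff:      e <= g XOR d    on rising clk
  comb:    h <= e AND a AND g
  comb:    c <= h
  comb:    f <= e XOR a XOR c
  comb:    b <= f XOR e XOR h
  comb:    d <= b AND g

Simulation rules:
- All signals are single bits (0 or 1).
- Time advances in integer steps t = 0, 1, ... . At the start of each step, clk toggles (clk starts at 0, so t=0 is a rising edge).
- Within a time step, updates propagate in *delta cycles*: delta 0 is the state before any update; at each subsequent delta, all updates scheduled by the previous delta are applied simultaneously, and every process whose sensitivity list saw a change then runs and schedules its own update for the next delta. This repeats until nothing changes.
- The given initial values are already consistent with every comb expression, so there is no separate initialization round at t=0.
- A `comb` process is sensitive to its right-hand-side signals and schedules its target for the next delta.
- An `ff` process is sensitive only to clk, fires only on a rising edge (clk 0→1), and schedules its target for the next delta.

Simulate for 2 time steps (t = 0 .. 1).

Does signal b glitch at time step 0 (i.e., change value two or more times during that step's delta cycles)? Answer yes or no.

yes

t0.Δ0 h=1 clk=0 f=1 d=1 c=1 g=1 e=1 b=1 a=1
t0.Δ1 h=1 clk=1 f=1 d=1 c=1 g=1 e=1 b=1 a=1
t0.Δ2 h=1 clk=1 f=1 d=1 c=1 g=1 e=0 b=1 a=1
t0.Δ3 h=0 clk=1 f=0 d=1 c=1 g=1 e=0 b=0 a=1
t0.Δ4 h=0 clk=1 f=0 d=0 c=0 g=1 e=0 b=0 a=1
t0.Δ5 h=0 clk=1 f=1 d=0 c=0 g=1 e=0 b=0 a=1
t0.Δ6 h=0 clk=1 f=1 d=0 c=0 g=1 e=0 b=1 a=1
t0.Δ7 h=0 clk=1 f=1 d=1 c=0 g=1 e=0 b=1 a=1
t1.Δ0 h=0 clk=1 f=1 d=1 c=0 g=1 e=0 b=1 a=1
t1.Δ1 h=0 clk=0 f=1 d=1 c=0 g=1 e=0 b=1 a=1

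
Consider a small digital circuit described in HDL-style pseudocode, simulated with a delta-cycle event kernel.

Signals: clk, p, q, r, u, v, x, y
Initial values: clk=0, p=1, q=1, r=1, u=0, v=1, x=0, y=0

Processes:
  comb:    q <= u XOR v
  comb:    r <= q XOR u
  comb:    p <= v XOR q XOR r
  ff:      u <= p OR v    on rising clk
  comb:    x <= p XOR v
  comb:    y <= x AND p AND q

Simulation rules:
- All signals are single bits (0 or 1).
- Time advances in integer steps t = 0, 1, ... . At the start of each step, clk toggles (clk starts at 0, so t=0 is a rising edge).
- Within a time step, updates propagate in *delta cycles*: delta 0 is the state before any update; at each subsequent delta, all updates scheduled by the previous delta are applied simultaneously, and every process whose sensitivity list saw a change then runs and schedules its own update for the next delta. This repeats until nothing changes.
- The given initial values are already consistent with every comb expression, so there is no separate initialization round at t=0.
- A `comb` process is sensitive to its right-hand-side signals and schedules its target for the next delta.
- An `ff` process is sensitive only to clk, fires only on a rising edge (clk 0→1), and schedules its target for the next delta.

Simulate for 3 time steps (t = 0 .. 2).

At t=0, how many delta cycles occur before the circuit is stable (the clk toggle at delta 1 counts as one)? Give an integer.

6

t=0 Δ0: v=1 r=1 x=0 u=0 clk=0 y=0 p=1 q=1
  Δ1: clk:0→1
  Δ2: u:0→1
  Δ3: r:1→0, q:1→0
  Δ4: r:0→1
  Δ5: p:1→0
  Δ6: x:0→1
  (6Δ to stable)
t=1 Δ0: v=1 r=1 x=1 u=1 clk=1 y=0 p=0 q=0
  Δ1: clk:1→0
  (1Δ to stable)
t=2 Δ0: v=1 r=1 x=1 u=1 clk=0 y=0 p=0 q=0
  Δ1: clk:0→1
  (1Δ to stable)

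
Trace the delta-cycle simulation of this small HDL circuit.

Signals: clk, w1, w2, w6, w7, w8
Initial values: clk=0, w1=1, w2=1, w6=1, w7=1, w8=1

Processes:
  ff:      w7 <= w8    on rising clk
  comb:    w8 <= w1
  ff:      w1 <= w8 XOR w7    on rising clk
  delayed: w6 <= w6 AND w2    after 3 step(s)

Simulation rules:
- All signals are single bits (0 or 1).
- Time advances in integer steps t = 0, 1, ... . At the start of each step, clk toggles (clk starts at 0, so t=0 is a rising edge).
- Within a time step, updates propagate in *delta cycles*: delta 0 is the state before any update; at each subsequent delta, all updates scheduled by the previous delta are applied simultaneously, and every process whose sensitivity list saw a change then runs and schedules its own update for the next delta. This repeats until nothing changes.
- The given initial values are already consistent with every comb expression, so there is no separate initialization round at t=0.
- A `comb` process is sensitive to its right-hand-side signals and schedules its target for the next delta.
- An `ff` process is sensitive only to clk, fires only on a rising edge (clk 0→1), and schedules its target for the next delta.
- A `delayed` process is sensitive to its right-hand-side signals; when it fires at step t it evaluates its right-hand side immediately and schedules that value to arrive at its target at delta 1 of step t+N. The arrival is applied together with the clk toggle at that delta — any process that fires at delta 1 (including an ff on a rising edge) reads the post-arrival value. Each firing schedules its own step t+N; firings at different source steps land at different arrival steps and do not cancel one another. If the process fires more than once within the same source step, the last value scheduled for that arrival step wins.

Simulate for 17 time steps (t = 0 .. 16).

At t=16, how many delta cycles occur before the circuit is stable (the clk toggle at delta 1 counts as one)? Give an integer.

[bits: w7,w1,clk,w2,w8,w6]
t=0: Δ0=110111 Δ1=111111 Δ2=101111 Δ3=101101 | 3Δ
t=1: Δ0=101101 Δ1=100101 | 1Δ
t=2: Δ0=100101 Δ1=101101 Δ2=011101 Δ3=011111 | 3Δ
t=3: Δ0=011111 Δ1=010111 | 1Δ
t=4: Δ0=010111 Δ1=011111 Δ2=111111 | 2Δ
t=5: Δ0=111111 Δ1=110111 | 1Δ
t=6: Δ0=110111 Δ1=111111 Δ2=101111 Δ3=101101 | 3Δ
t=7: Δ0=101101 Δ1=100101 | 1Δ
t=8: Δ0=100101 Δ1=101101 Δ2=011101 Δ3=011111 | 3Δ
t=9: Δ0=011111 Δ1=010111 | 1Δ
t=10: Δ0=010111 Δ1=011111 Δ2=111111 | 2Δ
t=11: Δ0=111111 Δ1=110111 | 1Δ
t=12: Δ0=110111 Δ1=111111 Δ2=101111 Δ3=101101 | 3Δ
t=13: Δ0=101101 Δ1=100101 | 1Δ
t=14: Δ0=100101 Δ1=101101 Δ2=011101 Δ3=011111 | 3Δ
t=15: Δ0=011111 Δ1=010111 | 1Δ
t=16: Δ0=010111 Δ1=011111 Δ2=111111 | 2Δ

2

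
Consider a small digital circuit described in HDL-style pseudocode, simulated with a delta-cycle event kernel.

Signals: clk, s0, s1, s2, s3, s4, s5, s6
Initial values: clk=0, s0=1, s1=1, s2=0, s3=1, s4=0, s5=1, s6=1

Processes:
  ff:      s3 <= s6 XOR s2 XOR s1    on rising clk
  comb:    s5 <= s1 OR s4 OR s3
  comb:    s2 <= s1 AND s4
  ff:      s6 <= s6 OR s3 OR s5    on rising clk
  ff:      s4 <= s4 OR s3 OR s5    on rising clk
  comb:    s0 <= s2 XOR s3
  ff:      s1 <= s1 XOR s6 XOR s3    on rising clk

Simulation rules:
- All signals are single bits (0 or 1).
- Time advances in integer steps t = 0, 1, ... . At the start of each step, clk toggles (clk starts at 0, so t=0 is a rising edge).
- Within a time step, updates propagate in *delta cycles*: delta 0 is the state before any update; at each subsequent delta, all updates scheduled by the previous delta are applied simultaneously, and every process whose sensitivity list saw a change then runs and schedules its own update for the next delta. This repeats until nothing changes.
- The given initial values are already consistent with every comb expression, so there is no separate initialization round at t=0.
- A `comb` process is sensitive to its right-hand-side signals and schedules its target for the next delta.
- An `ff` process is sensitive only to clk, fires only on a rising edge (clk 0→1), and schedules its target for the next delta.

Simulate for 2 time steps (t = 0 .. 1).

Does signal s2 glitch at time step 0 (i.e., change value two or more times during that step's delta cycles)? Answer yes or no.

[bits: s0,s4,s5,s2,s6,s1,s3,clk]
t=0: Δ0=10101110 Δ1=10101111 Δ2=11101101 Δ3=01111101 Δ4=11111101 | 4Δ
t=1: Δ0=11111101 Δ1=11111100 | 1Δ

no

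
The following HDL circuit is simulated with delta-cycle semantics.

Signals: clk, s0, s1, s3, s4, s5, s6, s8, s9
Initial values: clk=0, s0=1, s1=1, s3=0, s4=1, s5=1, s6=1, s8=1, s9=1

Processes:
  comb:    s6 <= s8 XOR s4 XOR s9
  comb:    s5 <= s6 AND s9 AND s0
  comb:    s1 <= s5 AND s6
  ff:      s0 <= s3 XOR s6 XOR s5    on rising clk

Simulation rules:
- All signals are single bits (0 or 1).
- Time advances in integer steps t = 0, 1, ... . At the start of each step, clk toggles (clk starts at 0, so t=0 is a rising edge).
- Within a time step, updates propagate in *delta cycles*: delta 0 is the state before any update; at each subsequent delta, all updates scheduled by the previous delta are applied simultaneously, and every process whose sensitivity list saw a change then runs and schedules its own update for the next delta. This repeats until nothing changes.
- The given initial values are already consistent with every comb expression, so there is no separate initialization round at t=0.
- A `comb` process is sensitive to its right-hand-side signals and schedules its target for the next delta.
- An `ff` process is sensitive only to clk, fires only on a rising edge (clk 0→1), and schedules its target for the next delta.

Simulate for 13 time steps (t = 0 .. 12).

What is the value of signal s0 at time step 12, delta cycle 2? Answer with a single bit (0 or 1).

0

t=0 Δ0: s4=1 clk=0 s3=0 s8=1 s1=1 s5=1 s0=1 s6=1 s9=1
  Δ1: clk:0→1
  Δ2: s0:1→0
  Δ3: s5:1→0
  Δ4: s1:1→0
  (4Δ to stable)
t=1 Δ0: s4=1 clk=1 s3=0 s8=1 s1=0 s5=0 s0=0 s6=1 s9=1
  Δ1: clk:1→0
  (1Δ to stable)
t=2 Δ0: s4=1 clk=0 s3=0 s8=1 s1=0 s5=0 s0=0 s6=1 s9=1
  Δ1: clk:0→1
  Δ2: s0:0→1
  Δ3: s5:0→1
  Δ4: s1:0→1
  (4Δ to stable)
t=3 Δ0: s4=1 clk=1 s3=0 s8=1 s1=1 s5=1 s0=1 s6=1 s9=1
  Δ1: clk:1→0
  (1Δ to stable)
t=4 Δ0: s4=1 clk=0 s3=0 s8=1 s1=1 s5=1 s0=1 s6=1 s9=1
  Δ1: clk:0→1
  Δ2: s0:1→0
  Δ3: s5:1→0
  Δ4: s1:1→0
  (4Δ to stable)
t=5 Δ0: s4=1 clk=1 s3=0 s8=1 s1=0 s5=0 s0=0 s6=1 s9=1
  Δ1: clk:1→0
  (1Δ to stable)
t=6 Δ0: s4=1 clk=0 s3=0 s8=1 s1=0 s5=0 s0=0 s6=1 s9=1
  Δ1: clk:0→1
  Δ2: s0:0→1
  Δ3: s5:0→1
  Δ4: s1:0→1
  (4Δ to stable)
t=7 Δ0: s4=1 clk=1 s3=0 s8=1 s1=1 s5=1 s0=1 s6=1 s9=1
  Δ1: clk:1→0
  (1Δ to stable)
t=8 Δ0: s4=1 clk=0 s3=0 s8=1 s1=1 s5=1 s0=1 s6=1 s9=1
  Δ1: clk:0→1
  Δ2: s0:1→0
  Δ3: s5:1→0
  Δ4: s1:1→0
  (4Δ to stable)
t=9 Δ0: s4=1 clk=1 s3=0 s8=1 s1=0 s5=0 s0=0 s6=1 s9=1
  Δ1: clk:1→0
  (1Δ to stable)
t=10 Δ0: s4=1 clk=0 s3=0 s8=1 s1=0 s5=0 s0=0 s6=1 s9=1
  Δ1: clk:0→1
  Δ2: s0:0→1
  Δ3: s5:0→1
  Δ4: s1:0→1
  (4Δ to stable)
t=11 Δ0: s4=1 clk=1 s3=0 s8=1 s1=1 s5=1 s0=1 s6=1 s9=1
  Δ1: clk:1→0
  (1Δ to stable)
t=12 Δ0: s4=1 clk=0 s3=0 s8=1 s1=1 s5=1 s0=1 s6=1 s9=1
  Δ1: clk:0→1
  Δ2: s0:1→0
  Δ3: s5:1→0
  Δ4: s1:1→0
  (4Δ to stable)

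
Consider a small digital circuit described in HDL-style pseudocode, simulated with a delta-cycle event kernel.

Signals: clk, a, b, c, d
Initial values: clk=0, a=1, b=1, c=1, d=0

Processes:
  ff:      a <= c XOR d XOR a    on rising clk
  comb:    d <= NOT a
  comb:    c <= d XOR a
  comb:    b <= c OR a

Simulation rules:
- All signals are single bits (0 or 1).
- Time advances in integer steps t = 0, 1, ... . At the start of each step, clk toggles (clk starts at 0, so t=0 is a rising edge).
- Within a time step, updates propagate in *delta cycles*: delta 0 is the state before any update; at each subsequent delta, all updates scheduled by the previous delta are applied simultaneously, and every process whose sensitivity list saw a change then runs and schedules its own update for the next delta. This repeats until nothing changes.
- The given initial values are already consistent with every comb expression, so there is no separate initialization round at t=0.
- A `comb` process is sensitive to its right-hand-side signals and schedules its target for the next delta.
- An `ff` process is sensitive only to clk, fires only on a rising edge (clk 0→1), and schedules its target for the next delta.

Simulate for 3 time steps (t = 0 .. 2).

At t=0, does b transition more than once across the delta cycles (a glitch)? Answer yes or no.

[bits: a,d,b,c,clk]
t=0: Δ0=10110 Δ1=10111 Δ2=00111 Δ3=01101 Δ4=01011 Δ5=01111 | 5Δ
t=1: Δ0=01111 Δ1=01110 | 1Δ
t=2: Δ0=01110 Δ1=01111 | 1Δ

yes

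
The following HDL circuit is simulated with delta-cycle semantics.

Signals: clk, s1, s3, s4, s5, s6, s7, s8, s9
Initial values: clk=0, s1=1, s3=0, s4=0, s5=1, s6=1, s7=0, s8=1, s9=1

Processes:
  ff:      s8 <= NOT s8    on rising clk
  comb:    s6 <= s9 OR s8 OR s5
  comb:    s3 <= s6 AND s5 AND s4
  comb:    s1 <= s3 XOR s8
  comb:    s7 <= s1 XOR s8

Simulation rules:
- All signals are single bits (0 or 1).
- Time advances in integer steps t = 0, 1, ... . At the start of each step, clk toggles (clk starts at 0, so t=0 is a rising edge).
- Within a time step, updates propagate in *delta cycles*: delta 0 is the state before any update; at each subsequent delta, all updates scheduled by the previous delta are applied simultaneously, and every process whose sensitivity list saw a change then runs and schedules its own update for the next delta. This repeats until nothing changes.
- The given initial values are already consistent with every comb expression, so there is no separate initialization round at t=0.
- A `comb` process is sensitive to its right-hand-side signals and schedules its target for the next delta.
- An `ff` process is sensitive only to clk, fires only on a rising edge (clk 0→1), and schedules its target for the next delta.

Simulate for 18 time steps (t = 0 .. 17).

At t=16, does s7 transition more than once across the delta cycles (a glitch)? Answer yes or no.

t=0 Δ0: s8=1 s4=0 s6=1 s3=0 s7=0 s5=1 s9=1 clk=0 s1=1
  Δ1: clk:0→1
  Δ2: s8:1→0
  Δ3: s7:0→1, s1:1→0
  Δ4: s7:1→0
  (4Δ to stable)
t=1 Δ0: s8=0 s4=0 s6=1 s3=0 s7=0 s5=1 s9=1 clk=1 s1=0
  Δ1: clk:1→0
  (1Δ to stable)
t=2 Δ0: s8=0 s4=0 s6=1 s3=0 s7=0 s5=1 s9=1 clk=0 s1=0
  Δ1: clk:0→1
  Δ2: s8:0→1
  Δ3: s7:0→1, s1:0→1
  Δ4: s7:1→0
  (4Δ to stable)
t=3 Δ0: s8=1 s4=0 s6=1 s3=0 s7=0 s5=1 s9=1 clk=1 s1=1
  Δ1: clk:1→0
  (1Δ to stable)
t=4 Δ0: s8=1 s4=0 s6=1 s3=0 s7=0 s5=1 s9=1 clk=0 s1=1
  Δ1: clk:0→1
  Δ2: s8:1→0
  Δ3: s7:0→1, s1:1→0
  Δ4: s7:1→0
  (4Δ to stable)
t=5 Δ0: s8=0 s4=0 s6=1 s3=0 s7=0 s5=1 s9=1 clk=1 s1=0
  Δ1: clk:1→0
  (1Δ to stable)
t=6 Δ0: s8=0 s4=0 s6=1 s3=0 s7=0 s5=1 s9=1 clk=0 s1=0
  Δ1: clk:0→1
  Δ2: s8:0→1
  Δ3: s7:0→1, s1:0→1
  Δ4: s7:1→0
  (4Δ to stable)
t=7 Δ0: s8=1 s4=0 s6=1 s3=0 s7=0 s5=1 s9=1 clk=1 s1=1
  Δ1: clk:1→0
  (1Δ to stable)
t=8 Δ0: s8=1 s4=0 s6=1 s3=0 s7=0 s5=1 s9=1 clk=0 s1=1
  Δ1: clk:0→1
  Δ2: s8:1→0
  Δ3: s7:0→1, s1:1→0
  Δ4: s7:1→0
  (4Δ to stable)
t=9 Δ0: s8=0 s4=0 s6=1 s3=0 s7=0 s5=1 s9=1 clk=1 s1=0
  Δ1: clk:1→0
  (1Δ to stable)
t=10 Δ0: s8=0 s4=0 s6=1 s3=0 s7=0 s5=1 s9=1 clk=0 s1=0
  Δ1: clk:0→1
  Δ2: s8:0→1
  Δ3: s7:0→1, s1:0→1
  Δ4: s7:1→0
  (4Δ to stable)
t=11 Δ0: s8=1 s4=0 s6=1 s3=0 s7=0 s5=1 s9=1 clk=1 s1=1
  Δ1: clk:1→0
  (1Δ to stable)
t=12 Δ0: s8=1 s4=0 s6=1 s3=0 s7=0 s5=1 s9=1 clk=0 s1=1
  Δ1: clk:0→1
  Δ2: s8:1→0
  Δ3: s7:0→1, s1:1→0
  Δ4: s7:1→0
  (4Δ to stable)
t=13 Δ0: s8=0 s4=0 s6=1 s3=0 s7=0 s5=1 s9=1 clk=1 s1=0
  Δ1: clk:1→0
  (1Δ to stable)
t=14 Δ0: s8=0 s4=0 s6=1 s3=0 s7=0 s5=1 s9=1 clk=0 s1=0
  Δ1: clk:0→1
  Δ2: s8:0→1
  Δ3: s7:0→1, s1:0→1
  Δ4: s7:1→0
  (4Δ to stable)
t=15 Δ0: s8=1 s4=0 s6=1 s3=0 s7=0 s5=1 s9=1 clk=1 s1=1
  Δ1: clk:1→0
  (1Δ to stable)
t=16 Δ0: s8=1 s4=0 s6=1 s3=0 s7=0 s5=1 s9=1 clk=0 s1=1
  Δ1: clk:0→1
  Δ2: s8:1→0
  Δ3: s7:0→1, s1:1→0
  Δ4: s7:1→0
  (4Δ to stable)
t=17 Δ0: s8=0 s4=0 s6=1 s3=0 s7=0 s5=1 s9=1 clk=1 s1=0
  Δ1: clk:1→0
  (1Δ to stable)

yes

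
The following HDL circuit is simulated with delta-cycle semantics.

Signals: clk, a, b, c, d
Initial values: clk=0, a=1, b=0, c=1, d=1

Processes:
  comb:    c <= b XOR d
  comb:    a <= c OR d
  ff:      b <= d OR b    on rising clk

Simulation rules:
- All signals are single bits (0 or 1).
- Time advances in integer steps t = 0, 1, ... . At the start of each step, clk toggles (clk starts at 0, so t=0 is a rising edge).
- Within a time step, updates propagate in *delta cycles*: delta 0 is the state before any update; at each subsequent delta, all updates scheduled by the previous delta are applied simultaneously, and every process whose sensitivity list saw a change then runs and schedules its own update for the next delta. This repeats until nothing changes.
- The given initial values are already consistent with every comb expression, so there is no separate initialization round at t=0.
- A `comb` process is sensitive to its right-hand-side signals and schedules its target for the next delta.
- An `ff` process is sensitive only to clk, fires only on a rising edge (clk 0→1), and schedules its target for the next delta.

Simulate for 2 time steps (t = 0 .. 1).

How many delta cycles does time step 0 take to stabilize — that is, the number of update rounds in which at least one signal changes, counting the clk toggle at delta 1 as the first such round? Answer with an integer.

3

t0.Δ0 b=0 d=1 c=1 a=1 clk=0
t0.Δ1 b=0 d=1 c=1 a=1 clk=1
t0.Δ2 b=1 d=1 c=1 a=1 clk=1
t0.Δ3 b=1 d=1 c=0 a=1 clk=1
t1.Δ0 b=1 d=1 c=0 a=1 clk=1
t1.Δ1 b=1 d=1 c=0 a=1 clk=0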